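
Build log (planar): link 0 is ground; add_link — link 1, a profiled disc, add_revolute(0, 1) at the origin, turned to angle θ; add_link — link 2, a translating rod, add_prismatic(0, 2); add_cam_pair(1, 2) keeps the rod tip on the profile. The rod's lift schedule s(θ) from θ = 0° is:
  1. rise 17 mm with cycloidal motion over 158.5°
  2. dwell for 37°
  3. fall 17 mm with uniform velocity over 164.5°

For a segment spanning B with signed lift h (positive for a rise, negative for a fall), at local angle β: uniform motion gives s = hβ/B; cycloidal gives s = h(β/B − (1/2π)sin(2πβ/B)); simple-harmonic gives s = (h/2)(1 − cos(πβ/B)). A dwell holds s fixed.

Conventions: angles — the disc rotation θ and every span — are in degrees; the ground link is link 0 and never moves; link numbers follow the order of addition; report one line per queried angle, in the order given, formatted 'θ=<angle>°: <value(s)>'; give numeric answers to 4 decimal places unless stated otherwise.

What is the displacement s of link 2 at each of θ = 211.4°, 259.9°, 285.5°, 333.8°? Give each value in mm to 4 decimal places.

seg 1 [0°–158.5°] cycloidal, h=17: full span → s += 17 → s = 17.0000
seg 2 [158.5°–195.5°] dwell: s stays 17.0000
seg 3 [195.5°–360°] uniform, h=-17: θ=211.4° here. β=15.9, B=164.5. -17·15.9/164.5 = -1.6432 → s = 15.3568
seg 3 [195.5°–360°] uniform, h=-17: θ=259.9° here. β=64.4, B=164.5. -17·64.4/164.5 = -6.6553 → s = 10.3447
seg 3 [195.5°–360°] uniform, h=-17: θ=285.5° here. β=90, B=164.5. -17·90/164.5 = -9.3009 → s = 7.6991
seg 3 [195.5°–360°] uniform, h=-17: θ=333.8° here. β=138.3, B=164.5. -17·138.3/164.5 = -14.2924 → s = 2.7076

θ=211.4°: 15.3568
θ=259.9°: 10.3447
θ=285.5°: 7.6991
θ=333.8°: 2.7076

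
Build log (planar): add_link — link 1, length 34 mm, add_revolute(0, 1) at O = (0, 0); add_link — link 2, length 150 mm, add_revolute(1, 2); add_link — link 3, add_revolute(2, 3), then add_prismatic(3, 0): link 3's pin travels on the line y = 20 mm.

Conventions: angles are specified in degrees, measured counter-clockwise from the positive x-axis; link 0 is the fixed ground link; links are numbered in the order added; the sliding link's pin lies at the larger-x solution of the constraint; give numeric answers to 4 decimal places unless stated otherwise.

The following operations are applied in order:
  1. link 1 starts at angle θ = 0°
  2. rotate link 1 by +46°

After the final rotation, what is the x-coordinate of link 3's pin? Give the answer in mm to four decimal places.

geometry: r = 34 mm, L = 150 mm, e = 20 mm; θ starts at 0°
rotate link 1 by +46°: θ ← 0° +46° = 46°
crank pin P = (r cos θ, r sin θ) = (23.618385, 24.457553)
h = r sin θ − e = 24.457553 − 20 = 4.457553
x = r cos θ + √(L² − h²) = 23.618385 + 149.933753 = 173.552137

173.5521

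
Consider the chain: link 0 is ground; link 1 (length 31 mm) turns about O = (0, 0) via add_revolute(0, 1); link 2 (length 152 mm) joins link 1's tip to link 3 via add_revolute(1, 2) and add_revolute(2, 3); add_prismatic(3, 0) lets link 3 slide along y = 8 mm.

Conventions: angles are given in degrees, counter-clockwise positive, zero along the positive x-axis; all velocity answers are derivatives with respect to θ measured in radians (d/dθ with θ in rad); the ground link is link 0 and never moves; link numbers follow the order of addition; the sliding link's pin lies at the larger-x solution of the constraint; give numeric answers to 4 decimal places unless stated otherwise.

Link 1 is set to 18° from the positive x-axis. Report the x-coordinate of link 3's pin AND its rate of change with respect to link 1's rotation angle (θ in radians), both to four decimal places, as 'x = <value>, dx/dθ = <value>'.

geometry: r = 31 mm, L = 152 mm, e = 8 mm
crank pin P = (r cos θ, r sin θ) = (29.482752, 9.579527)
h = r sin θ − e = 9.579527 − 8 = 1.579527
x = r cos θ + √(L² − h²) = 29.482752 + 151.991793 = 181.474545
dx/dθ = −r sin θ − h·r cos θ/√(L² − h²) (θ in radians; h = 1.579527) = -9.885917

x = 181.4745, dx/dθ = -9.8859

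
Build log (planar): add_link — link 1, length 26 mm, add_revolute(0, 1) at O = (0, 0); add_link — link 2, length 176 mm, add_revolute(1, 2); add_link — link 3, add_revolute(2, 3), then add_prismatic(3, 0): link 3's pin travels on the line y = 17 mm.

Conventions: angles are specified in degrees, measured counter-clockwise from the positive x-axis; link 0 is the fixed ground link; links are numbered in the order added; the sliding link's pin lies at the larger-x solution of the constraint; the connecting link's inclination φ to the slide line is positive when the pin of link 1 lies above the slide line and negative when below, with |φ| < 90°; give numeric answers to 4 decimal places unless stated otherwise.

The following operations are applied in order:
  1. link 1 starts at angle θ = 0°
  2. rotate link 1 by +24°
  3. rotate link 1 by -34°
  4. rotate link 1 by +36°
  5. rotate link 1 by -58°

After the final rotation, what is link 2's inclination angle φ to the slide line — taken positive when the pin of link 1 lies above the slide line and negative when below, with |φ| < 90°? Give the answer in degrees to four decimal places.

geometry: r = 26 mm, L = 176 mm, e = 17 mm; θ starts at 0°
rotate link 1 by +24°: θ ← 0° +24° = 24°
rotate link 1 by -34°: θ ← 24° -34° = -10°
rotate link 1 by +36°: θ ← -10° +36° = 26°
rotate link 1 by -58°: θ ← 26° -58° = -32°
h = r sin θ − e = -13.777901 − 17 = -30.777901
sin φ = h / L = -30.777901 / 176 = -0.17487444
φ = arcsin(-0.17487444) = -10.071351°

-10.0714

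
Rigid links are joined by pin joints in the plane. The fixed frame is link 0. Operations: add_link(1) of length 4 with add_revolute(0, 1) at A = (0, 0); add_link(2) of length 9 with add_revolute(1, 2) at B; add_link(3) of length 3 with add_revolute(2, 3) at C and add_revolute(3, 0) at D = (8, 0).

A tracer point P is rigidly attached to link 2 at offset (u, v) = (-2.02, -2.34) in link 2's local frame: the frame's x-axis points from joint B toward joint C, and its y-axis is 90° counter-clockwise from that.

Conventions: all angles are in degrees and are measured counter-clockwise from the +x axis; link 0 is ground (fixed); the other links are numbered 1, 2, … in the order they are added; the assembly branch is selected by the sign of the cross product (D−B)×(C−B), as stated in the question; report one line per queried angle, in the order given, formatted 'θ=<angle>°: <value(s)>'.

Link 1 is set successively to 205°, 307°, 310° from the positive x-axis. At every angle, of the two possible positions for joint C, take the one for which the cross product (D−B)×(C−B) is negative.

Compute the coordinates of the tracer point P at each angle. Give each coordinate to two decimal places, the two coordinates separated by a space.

A=(0,0), D=(8.00,0)
θ=205°: B = A + 4.00·(cos205°, sin205°) = (-3.6252, -1.6905)
θ=205°: |BD| = 11.7475
θ=205°: circle(B,9.00) ∩ circle(D,3.00): a=8.9382, h=1.0526
θ=205°:   candidates: C₊=(5.0685,0.6374) cross=12.366; C₋=(5.3714,-1.4459) cross=-12.366
θ=205°:   branch - wants cross < 0 → take C=(5.3714,-1.4459) (cross=-12.366)
θ=205°: ex = (C−B)/|BC| = (0.9996,0.0272); ey = (-0.0272,0.9996)
θ=205°: P = B + -2.02·ex + -2.34·ey = (-5.5809,-4.0845)
θ=307°: B = A + 4.00·(cos307°, sin307°) = (2.4073, -3.1945)
θ=307°: |BD| = 6.4408
θ=307°: circle(B,9.00) ∩ circle(D,3.00): a=8.8098, h=1.8406
θ=307°:   candidates: C₊=(9.1441,2.7733) cross=11.855; C₋=(10.9700,-0.4233) cross=-11.855
θ=307°:   branch - wants cross < 0 → take C=(10.9700,-0.4233) (cross=-11.855)
θ=307°: ex = (C−B)/|BC| = (0.9514,0.3079); ey = (-0.3079,0.9514)
θ=307°: P = B + -2.02·ex + -2.34·ey = (1.2059,-6.0428)
θ=310°: B = A + 4.00·(cos310°, sin310°) = (2.5712, -3.0642)
θ=310°: |BD| = 6.2339
θ=310°: circle(B,9.00) ∩ circle(D,3.00): a=8.8918, h=1.3912
θ=310°:   candidates: C₊=(9.6308,2.5180) cross=8.673; C₋=(10.9985,0.0949) cross=-8.673
θ=310°:   branch - wants cross < 0 → take C=(10.9985,0.0949) (cross=-8.673)
θ=310°: ex = (C−B)/|BC| = (0.9364,0.3510); ey = (-0.3510,0.9364)
θ=310°: P = B + -2.02·ex + -2.34·ey = (1.5010,-5.9643)

θ=205°: -5.58 -4.08
θ=307°: 1.21 -6.04
θ=310°: 1.50 -5.96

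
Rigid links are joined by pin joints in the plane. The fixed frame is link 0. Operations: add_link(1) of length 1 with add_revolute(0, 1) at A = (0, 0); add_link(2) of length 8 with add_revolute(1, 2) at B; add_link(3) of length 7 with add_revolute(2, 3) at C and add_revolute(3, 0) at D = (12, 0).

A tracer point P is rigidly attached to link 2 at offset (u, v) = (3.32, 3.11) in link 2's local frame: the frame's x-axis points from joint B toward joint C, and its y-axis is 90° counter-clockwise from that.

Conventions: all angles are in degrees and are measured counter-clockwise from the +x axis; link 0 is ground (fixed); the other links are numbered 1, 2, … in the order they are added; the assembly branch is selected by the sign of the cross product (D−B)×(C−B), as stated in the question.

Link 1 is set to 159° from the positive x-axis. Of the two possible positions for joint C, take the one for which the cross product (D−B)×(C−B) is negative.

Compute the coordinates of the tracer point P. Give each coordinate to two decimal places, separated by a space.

A=(0,0), D=(12.00,0)
B = A + 1.00·(cos159°, sin159°) = (-0.9336, 0.3584)
|BD| = 12.9385
circle(B,8.00) ∩ circle(D,7.00): a=7.0489, h=3.7832
  candidates: C₊=(6.2174,3.9449) cross=48.949; C₋=(6.0079,-3.6186) cross=-48.949
  branch - wants cross < 0 → take C=(6.0079,-3.6186) (cross=-48.949)
ex = (C−B)/|BC| = (0.8677,-0.4971); ey = (0.4971,0.8677)
P = B + 3.32·ex + 3.11·ey = (3.4932,1.4064)

3.49 1.41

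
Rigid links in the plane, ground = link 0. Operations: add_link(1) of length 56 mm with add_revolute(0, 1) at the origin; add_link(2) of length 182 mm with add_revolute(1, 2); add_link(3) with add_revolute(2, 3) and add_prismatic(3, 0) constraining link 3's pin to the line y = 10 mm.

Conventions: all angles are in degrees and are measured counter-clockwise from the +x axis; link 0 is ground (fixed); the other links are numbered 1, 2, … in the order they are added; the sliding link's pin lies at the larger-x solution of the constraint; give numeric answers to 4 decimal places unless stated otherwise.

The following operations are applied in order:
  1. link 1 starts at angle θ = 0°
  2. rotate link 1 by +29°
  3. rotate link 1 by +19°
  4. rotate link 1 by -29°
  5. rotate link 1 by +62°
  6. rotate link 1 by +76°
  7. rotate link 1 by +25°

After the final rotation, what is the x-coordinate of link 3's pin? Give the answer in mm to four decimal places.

geometry: r = 56 mm, L = 182 mm, e = 10 mm; θ starts at 0°
rotate link 1 by +29°: θ ← 0° +29° = 29°
rotate link 1 by +19°: θ ← 29° +19° = 48°
rotate link 1 by -29°: θ ← 48° -29° = 19°
rotate link 1 by +62°: θ ← 19° +62° = 81°
rotate link 1 by +76°: θ ← 81° +76° = 157°
rotate link 1 by +25°: θ ← 157° +25° = 182°
crank pin P = (r cos θ, r sin θ) = (-55.965886, -1.954372)
h = r sin θ − e = -1.954372 − 10 = -11.954372
x = r cos θ + √(L² − h²) = -55.965886 + 181.606974 = 125.641088

125.6411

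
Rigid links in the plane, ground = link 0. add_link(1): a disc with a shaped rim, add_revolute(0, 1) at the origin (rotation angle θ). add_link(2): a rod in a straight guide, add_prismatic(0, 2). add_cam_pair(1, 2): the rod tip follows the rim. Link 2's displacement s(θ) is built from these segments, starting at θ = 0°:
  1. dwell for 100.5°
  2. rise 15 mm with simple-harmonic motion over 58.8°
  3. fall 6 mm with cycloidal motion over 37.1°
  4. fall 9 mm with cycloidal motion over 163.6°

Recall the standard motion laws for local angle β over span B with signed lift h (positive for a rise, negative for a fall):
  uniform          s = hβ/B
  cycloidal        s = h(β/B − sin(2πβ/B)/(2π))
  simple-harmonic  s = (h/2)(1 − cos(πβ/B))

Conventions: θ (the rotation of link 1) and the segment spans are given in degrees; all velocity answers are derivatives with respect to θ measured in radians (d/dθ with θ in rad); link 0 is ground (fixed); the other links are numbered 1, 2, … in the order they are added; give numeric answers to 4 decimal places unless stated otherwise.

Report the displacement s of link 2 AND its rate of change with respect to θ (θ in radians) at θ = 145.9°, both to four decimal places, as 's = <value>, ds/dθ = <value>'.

segment 1 (0° to 100.5°, dwell): s unchanged at 0.0000
θ = 145.9° falls in segment 2 (100.5° to 159.3°, simple-harmonic, h = 15): β = 145.9 − 100.5 = 45.4°, B = 58.8°; Δs = 15/2·(1 − cos(π·0.7721)) = 13.1586; s = 0.0000 + 13.1586 = 13.1586
velocity in seg [100.5°–159.3°] (simple-harmonic), θ in radians: β = 45.4° = 0.7924 rad, B = 58.8° = 1.0263 rad; ds/dθ = (πh/(2B)) sin(πβ/B) = (π·15/(2·1.0263)) sin(π·0.7721) = 15.068751 mm/rad

s = 13.1586, ds/dθ = 15.0688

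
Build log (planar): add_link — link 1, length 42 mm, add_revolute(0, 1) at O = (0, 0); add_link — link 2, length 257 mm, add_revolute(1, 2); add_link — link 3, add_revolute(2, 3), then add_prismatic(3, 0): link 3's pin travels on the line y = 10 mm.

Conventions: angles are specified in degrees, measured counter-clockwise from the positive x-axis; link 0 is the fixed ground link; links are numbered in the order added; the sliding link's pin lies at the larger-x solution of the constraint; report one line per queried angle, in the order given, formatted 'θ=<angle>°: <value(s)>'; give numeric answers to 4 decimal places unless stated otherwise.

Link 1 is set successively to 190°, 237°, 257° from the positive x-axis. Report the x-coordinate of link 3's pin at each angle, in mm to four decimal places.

geometry: r = 42 mm, L = 257 mm, e = 10 mm
θ=190°: crank pin P = (r cos θ, r sin θ) = (-41.361926, -7.293223)
θ=190°: h = r sin θ − e = -7.293223 − 10 = -17.293223
θ=190°: x = r cos θ + √(L² − h²) = -41.361926 + 256.417520 = 215.055594
θ=237°: crank pin P = (r cos θ, r sin θ) = (-22.874839, -35.224164)
θ=237°: h = r sin θ − e = -35.224164 − 10 = -45.224164
θ=237°: x = r cos θ + √(L² − h²) = -22.874839 + 252.989674 = 230.114834
θ=257°: crank pin P = (r cos θ, r sin θ) = (-9.447944, -40.923543)
θ=257°: h = r sin θ − e = -40.923543 − 10 = -50.923543
θ=257°: x = r cos θ + √(L² − h²) = -9.447944 + 251.904333 = 242.456388

θ=190°: 215.0556
θ=237°: 230.1148
θ=257°: 242.4564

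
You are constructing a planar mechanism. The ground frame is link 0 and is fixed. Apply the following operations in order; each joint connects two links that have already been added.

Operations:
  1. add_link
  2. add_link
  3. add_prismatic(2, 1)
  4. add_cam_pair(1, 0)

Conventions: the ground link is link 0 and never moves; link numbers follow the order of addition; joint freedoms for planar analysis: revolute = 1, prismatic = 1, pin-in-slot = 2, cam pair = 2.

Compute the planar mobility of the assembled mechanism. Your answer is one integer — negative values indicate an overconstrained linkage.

(L,J1,J2)=(1,0,0); link0 fixed
link1: (2,0,0)
link2: (3,0,0)
P 2-1 [J1]: (3,1,0)
C 1-0 [J2]: (3,1,1)
Grübler: 3·2 − 2·1 − 1 = 3

M = 3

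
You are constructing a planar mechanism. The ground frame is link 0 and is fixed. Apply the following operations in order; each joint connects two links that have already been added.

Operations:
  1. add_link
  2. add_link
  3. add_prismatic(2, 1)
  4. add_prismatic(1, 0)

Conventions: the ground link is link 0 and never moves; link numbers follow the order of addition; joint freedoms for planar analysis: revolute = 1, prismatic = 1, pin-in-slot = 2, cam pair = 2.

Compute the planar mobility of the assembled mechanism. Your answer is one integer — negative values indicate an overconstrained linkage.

L=1 J1=0 J2=0
add link → L=2 J1=0 J2=0
add link → L=3 J1=0 J2=0
P@2,1 dof=1 J1 → L=3 J1=1 J2=0
P@1,0 dof=1 J1 → L=3 J1=2 J2=0
M=3(L−1)−2J1−J2=3·2−2·2−0=2

M = 2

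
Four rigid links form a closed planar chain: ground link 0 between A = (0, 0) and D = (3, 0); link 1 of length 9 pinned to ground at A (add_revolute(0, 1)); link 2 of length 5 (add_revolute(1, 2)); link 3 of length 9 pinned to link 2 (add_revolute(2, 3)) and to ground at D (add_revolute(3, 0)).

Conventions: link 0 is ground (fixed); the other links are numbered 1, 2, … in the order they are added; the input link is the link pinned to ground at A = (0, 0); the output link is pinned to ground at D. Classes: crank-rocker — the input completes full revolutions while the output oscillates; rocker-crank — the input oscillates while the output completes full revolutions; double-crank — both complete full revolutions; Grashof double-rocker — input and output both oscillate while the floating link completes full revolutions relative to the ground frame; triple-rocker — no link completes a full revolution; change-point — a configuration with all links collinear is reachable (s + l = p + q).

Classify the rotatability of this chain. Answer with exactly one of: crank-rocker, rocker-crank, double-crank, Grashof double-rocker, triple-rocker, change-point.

lengths: ground=3, input=9, coupler=5, output=9
sorted: s=3 (shortest), l=9 (longest), p+q=14
s + l = 12 vs p + q = 14
s + l < p + q (Grashof) with shortest = ground link → double-crank

double-crank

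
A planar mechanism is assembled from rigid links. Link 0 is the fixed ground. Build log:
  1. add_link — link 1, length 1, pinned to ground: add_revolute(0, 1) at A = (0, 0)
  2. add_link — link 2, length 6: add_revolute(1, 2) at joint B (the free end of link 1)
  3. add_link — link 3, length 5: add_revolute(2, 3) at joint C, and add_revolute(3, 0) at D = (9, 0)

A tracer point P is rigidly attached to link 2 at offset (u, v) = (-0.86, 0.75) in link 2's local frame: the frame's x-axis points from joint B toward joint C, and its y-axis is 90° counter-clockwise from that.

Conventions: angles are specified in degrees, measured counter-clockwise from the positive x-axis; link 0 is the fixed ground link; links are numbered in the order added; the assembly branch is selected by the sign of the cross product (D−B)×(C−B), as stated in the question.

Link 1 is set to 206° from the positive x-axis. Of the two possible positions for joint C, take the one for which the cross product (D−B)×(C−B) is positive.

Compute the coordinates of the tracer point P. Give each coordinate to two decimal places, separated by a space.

A=(0,0), D=(9.00,0)
B = A + 1.00·(cos206°, sin206°) = (-0.8988, -0.4384)
|BD| = 9.9085
circle(B,6.00) ∩ circle(D,5.00): a=5.5093, h=2.3764
  candidates: C₊=(4.5000,2.1795) cross=23.547; C₋=(4.7103,-2.5687) cross=-23.547
  branch + wants cross > 0 → take C=(4.5000,2.1795) (cross=23.547)
ex = (C−B)/|BC| = (0.8998,0.4363); ey = (-0.4363,0.8998)
P = B + -0.86·ex + 0.75·ey = (-1.9998,-0.1387)

-2.00 -0.14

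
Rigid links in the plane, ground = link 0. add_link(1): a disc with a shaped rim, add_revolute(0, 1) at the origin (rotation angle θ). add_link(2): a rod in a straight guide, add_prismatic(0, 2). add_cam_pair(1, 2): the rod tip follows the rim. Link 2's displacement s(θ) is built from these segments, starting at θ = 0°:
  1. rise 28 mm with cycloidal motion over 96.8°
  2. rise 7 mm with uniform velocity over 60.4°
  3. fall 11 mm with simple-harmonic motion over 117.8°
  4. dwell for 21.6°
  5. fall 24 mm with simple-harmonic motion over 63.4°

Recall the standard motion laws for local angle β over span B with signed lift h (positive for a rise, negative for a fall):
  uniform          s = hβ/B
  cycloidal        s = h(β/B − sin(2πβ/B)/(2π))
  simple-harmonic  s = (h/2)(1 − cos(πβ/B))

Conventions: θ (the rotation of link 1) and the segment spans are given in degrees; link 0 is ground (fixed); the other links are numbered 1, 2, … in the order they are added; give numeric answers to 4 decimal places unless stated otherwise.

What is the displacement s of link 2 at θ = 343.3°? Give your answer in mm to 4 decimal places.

segment 1 (0° to 96.8°, cycloidal, h = 28) is passed completely: s = 0.0000 + (28) = 28.0000
segment 2 (96.8° to 157.2°, uniform, h = 7) is passed completely: s = 28.0000 + (7) = 35.0000
segment 3 (157.2° to 275°, simple-harmonic, h = -11) is passed completely: s = 35.0000 + (-11) = 24.0000
segment 4 (275° to 296.6°, dwell): s unchanged at 24.0000
θ = 343.3° falls in segment 5 (296.6° to 360°, simple-harmonic, h = -24): β = 343.3 − 296.6 = 46.7°, B = 63.4°; Δs = -24/2·(1 − cos(π·0.7366)) = -20.1205; s = 24.0000 − 20.1205 = 3.8795

3.8795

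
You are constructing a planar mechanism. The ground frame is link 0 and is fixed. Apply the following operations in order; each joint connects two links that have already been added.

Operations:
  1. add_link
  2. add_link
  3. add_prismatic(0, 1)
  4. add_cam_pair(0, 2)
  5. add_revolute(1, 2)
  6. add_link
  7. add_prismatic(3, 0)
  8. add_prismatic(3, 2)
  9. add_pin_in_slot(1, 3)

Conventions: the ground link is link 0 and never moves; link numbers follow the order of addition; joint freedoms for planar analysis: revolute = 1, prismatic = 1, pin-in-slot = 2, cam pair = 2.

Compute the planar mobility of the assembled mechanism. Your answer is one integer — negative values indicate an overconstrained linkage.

L=1 J1=0 J2=0
add link → L=2 J1=0 J2=0
add link → L=3 J1=0 J2=0
P@0,1 dof=1 J1 → L=3 J1=1 J2=0
C@0,2 dof=2 J2 → L=3 J1=1 J2=1
R@1,2 dof=1 J1 → L=3 J1=2 J2=1
add link → L=4 J1=2 J2=1
P@3,0 dof=1 J1 → L=4 J1=3 J2=1
P@3,2 dof=1 J1 → L=4 J1=4 J2=1
PS@1,3 dof=2 J2 → L=4 J1=4 J2=2
M=3(L−1)−2J1−J2=3·3−2·4−2=-1

M = -1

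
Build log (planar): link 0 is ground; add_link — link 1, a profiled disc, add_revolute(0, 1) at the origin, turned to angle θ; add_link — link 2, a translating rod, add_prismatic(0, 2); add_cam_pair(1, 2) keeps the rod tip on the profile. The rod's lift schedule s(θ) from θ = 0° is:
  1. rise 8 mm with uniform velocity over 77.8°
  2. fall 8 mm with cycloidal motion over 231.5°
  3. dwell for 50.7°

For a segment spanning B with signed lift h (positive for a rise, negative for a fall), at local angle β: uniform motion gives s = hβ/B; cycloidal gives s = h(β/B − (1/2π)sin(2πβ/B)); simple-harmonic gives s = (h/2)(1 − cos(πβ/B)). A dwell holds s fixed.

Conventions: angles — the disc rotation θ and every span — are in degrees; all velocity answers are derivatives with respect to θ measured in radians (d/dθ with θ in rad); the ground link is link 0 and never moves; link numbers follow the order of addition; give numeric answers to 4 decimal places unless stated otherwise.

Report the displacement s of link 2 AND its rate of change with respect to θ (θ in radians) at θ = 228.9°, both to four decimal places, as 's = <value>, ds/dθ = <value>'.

seg 1 [0°–77.8°] uniform, h=8: full span → s += 8 → s = 8.0000
seg 2 [77.8°–309.3°] cycloidal, h=-8: θ=228.9° here. β=151.1, B=231.5. -8·(0.6527 − sin(2π·0.6527)/(2π)) = -6.2642 → s = 1.7358
velocity in seg [77.8°–309.3°] (cycloidal), θ in radians: β = 151.1° = 2.6372 rad, B = 231.5° = 4.0404 rad; ds/dθ = (h/B)(1 − cos(2πβ/B)) = ((-8)/4.0404)(1 − cos(2π·0.6527)) = -3.116450 mm/rad

s = 1.7358, ds/dθ = -3.1165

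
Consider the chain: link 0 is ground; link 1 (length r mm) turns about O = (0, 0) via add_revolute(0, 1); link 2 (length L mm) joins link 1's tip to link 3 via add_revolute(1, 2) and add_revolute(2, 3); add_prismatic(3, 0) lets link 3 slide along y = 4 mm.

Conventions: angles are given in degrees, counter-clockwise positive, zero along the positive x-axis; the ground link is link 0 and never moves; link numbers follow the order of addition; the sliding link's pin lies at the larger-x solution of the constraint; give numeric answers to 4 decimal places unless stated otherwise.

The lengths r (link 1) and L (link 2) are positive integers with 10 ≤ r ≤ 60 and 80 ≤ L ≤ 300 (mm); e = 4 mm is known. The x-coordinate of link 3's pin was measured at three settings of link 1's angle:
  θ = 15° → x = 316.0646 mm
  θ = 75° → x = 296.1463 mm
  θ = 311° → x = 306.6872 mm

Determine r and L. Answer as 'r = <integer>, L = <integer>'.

constraint per measurement: (x − r cos θ)² + (r sin θ − e)² = L²
subtracting the θ₁ and θ₂ equations cancels the r² and L² terms:
r = (x₁² − x₂²) / (2[(x₁cos θ₁ + e sin θ₁) − (x₂cos θ₂ + e sin θ₂)]) = 27.0000 → r = 27
L² = (x₁ − r cos θ₁)² + (r sin θ₁ − e)² = 84099.9986 → L = 290.0000 → L = 290
check at θ₃=311°: x = 306.6872 (printed 306.6872) ✓

r = 27, L = 290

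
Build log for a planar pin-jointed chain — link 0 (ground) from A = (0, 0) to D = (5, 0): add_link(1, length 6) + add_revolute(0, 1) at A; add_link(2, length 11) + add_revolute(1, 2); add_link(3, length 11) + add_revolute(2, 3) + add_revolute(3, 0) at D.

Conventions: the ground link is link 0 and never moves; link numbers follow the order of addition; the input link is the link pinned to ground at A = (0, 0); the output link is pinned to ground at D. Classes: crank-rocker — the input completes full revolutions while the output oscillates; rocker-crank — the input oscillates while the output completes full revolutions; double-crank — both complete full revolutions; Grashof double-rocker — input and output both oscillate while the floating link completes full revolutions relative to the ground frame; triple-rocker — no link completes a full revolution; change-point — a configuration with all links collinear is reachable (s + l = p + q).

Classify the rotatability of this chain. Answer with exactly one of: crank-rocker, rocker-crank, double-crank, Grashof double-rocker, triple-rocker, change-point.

lengths: ground=5, input=6, coupler=11, output=11
sorted: s=5 (shortest), l=11 (longest), p+q=17
s + l = 16 vs p + q = 17
s + l < p + q (Grashof) with shortest = ground link → double-crank

double-crank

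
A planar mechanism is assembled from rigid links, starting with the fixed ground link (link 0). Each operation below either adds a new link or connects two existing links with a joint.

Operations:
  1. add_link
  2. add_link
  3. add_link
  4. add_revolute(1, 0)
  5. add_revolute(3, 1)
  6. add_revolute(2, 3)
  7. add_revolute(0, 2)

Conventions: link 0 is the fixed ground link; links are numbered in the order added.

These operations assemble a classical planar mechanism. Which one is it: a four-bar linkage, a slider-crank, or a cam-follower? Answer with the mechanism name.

links: 4 (incl. ground); joints: 4 revolute, 0 prismatic, 0 higher (cam) pair, forming one closed loop
4 links in a single 4R loop → four-bar linkage

four-bar linkage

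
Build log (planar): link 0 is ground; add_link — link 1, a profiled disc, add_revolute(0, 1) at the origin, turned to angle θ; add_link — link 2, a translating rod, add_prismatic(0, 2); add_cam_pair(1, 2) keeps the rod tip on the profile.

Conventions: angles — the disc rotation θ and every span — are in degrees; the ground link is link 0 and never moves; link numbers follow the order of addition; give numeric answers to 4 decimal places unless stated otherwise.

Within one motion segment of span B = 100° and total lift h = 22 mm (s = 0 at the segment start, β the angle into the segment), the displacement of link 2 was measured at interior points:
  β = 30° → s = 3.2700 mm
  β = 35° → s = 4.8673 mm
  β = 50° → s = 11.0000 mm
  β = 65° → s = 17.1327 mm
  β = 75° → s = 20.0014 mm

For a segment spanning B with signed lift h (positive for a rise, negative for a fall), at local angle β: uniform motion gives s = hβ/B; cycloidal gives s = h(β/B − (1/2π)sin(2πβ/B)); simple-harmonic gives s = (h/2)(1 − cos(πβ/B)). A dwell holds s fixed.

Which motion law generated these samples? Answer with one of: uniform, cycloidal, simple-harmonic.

candidates at β/B = r: uniform s = h·r (linear in β); cycloidal s = h·(r − sin(2πr)/(2π)); simple-harmonic s = (h/2)(1 − cos(πr))
β=30°: printed 3.2700 | uniform 6.6000, cycloidal 3.2700, simple-harmonic 4.5344
β=35°: printed 4.8673 | uniform 7.7000, cycloidal 4.8673, simple-harmonic 6.0061
β=50°: printed 11.0000 | uniform 11.0000, cycloidal 11.0000, simple-harmonic 11.0000
β=65°: printed 17.1327 | uniform 14.3000, cycloidal 17.1327, simple-harmonic 15.9939
β=75°: printed 20.0014 | uniform 16.5000, cycloidal 20.0014, simple-harmonic 18.7782
only one law matches every sample → cycloidal

cycloidal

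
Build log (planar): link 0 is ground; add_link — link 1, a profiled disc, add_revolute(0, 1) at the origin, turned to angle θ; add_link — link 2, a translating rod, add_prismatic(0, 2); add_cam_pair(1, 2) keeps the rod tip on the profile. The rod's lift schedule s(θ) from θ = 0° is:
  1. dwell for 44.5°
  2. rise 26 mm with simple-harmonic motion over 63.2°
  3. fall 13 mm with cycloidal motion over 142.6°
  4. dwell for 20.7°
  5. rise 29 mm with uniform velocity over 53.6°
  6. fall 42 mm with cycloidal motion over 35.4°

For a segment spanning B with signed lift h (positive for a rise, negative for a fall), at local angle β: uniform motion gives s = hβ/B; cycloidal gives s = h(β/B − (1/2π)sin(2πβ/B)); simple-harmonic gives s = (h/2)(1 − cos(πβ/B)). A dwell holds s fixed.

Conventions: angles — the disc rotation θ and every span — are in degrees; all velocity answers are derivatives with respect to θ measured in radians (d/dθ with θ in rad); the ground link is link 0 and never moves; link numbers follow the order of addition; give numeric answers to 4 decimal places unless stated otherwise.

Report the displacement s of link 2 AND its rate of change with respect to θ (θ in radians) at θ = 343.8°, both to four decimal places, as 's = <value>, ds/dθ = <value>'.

seg 1 [0°–44.5°] dwell: s stays 0.0000
seg 2 [44.5°–107.7°] simple-harmonic, h=26: full span → s += 26 → s = 26.0000
seg 3 [107.7°–250.3°] cycloidal, h=-13: full span → s += -13 → s = 13.0000
seg 4 [250.3°–271°] dwell: s stays 13.0000
seg 5 [271°–324.6°] uniform, h=29: full span → s += 29 → s = 42.0000
seg 6 [324.6°–360°] cycloidal, h=-42: θ=343.8° here. β=19.2, B=35.4. -42·(0.5424 − sin(2π·0.5424)/(2π)) = -24.5384 → s = 17.4616
velocity in seg [324.6°–360°] (cycloidal), θ in radians: β = 19.2° = 0.3351 rad, B = 35.4° = 0.6178 rad; ds/dθ = (h/B)(1 − cos(2πβ/B)) = ((-42)/0.6178)(1 − cos(2π·0.5424)) = -133.561076 mm/rad

s = 17.4616, ds/dθ = -133.5611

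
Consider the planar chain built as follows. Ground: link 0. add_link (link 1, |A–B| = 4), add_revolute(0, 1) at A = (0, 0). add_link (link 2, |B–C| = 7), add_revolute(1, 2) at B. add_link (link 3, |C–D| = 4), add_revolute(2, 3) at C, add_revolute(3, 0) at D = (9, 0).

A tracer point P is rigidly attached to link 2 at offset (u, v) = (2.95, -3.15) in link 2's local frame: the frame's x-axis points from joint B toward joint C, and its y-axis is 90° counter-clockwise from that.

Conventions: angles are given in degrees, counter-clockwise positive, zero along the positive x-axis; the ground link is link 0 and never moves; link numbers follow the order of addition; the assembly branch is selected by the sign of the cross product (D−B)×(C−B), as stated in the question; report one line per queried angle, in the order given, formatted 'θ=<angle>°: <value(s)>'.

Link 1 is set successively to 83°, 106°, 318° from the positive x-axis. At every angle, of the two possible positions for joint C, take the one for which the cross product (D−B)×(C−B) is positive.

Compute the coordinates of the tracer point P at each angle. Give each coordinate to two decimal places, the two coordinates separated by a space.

A=(0,0), D=(9.00,0)
θ=83°: B = A + 4.00·(cos83°, sin83°) = (0.4875, 3.9702)
θ=83°: |BD| = 9.3928
θ=83°: circle(B,7.00) ∩ circle(D,4.00): a=6.4531, h=2.7125
θ=83°:   candidates: C₊=(7.4823,3.7009) cross=25.478; C₋=(5.1892,-1.2157) cross=-25.478
θ=83°:   branch + wants cross > 0 → take C=(7.4823,3.7009) (cross=25.478)
θ=83°: ex = (C−B)/|BC| = (0.9993,-0.0385); ey = (0.0385,0.9993)
θ=83°: P = B + 2.95·ex + -3.15·ey = (3.3141,0.7090)
θ=106°: B = A + 4.00·(cos106°, sin106°) = (-1.1025, 3.8450)
θ=106°: |BD| = 10.8095
θ=106°: circle(B,7.00) ∩ circle(D,4.00): a=6.9312, h=0.9790
θ=106°:   candidates: C₊=(5.7236,2.2946) cross=10.583; C₋=(5.0271,0.4645) cross=-10.583
θ=106°:   branch + wants cross > 0 → take C=(5.7236,2.2946) (cross=10.583)
θ=106°: ex = (C−B)/|BC| = (0.9752,-0.2215); ey = (0.2215,0.9752)
θ=106°: P = B + 2.95·ex + -3.15·ey = (1.0765,0.1199)
θ=318°: B = A + 4.00·(cos318°, sin318°) = (2.9726, -2.6765)
θ=318°: |BD| = 6.5950
θ=318°: circle(B,7.00) ∩ circle(D,4.00): a=5.7994, h=3.9201
θ=318°:   candidates: C₊=(6.6820,3.2599) cross=25.853; C₋=(9.8638,-3.9056) cross=-25.853
θ=318°:   branch + wants cross > 0 → take C=(6.6820,3.2599) (cross=25.853)
θ=318°: ex = (C−B)/|BC| = (0.5299,0.8481); ey = (-0.8481,0.5299)
θ=318°: P = B + 2.95·ex + -3.15·ey = (7.2072,-1.8440)

θ=83°: 3.31 0.71
θ=106°: 1.08 0.12
θ=318°: 7.21 -1.84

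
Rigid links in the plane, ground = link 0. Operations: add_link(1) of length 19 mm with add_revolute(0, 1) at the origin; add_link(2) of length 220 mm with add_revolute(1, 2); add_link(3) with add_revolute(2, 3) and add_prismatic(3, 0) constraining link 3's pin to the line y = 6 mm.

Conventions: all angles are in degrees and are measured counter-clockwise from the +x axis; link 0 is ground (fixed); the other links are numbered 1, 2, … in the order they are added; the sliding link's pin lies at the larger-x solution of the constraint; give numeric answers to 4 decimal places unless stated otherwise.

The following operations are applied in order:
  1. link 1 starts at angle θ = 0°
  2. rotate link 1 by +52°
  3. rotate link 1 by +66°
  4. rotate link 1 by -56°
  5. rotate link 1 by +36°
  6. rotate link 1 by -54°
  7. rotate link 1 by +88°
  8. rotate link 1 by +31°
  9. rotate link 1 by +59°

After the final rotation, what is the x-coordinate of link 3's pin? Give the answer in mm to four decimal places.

geometry: r = 19 mm, L = 220 mm, e = 6 mm; θ starts at 0°
rotate link 1 by +52°: θ ← 0° +52° = 52°
rotate link 1 by +66°: θ ← 52° +66° = 118°
rotate link 1 by -56°: θ ← 118° -56° = 62°
rotate link 1 by +36°: θ ← 62° +36° = 98°
rotate link 1 by -54°: θ ← 98° -54° = 44°
rotate link 1 by +88°: θ ← 44° +88° = 132°
rotate link 1 by +31°: θ ← 132° +31° = 163°
rotate link 1 by +59°: θ ← 163° +59° = 222°
crank pin P = (r cos θ, r sin θ) = (-14.119752, -12.713482)
h = r sin θ − e = -12.713482 − 6 = -18.713482
x = r cos θ + √(L² − h²) = -14.119752 + 219.202659 = 205.082907

205.0829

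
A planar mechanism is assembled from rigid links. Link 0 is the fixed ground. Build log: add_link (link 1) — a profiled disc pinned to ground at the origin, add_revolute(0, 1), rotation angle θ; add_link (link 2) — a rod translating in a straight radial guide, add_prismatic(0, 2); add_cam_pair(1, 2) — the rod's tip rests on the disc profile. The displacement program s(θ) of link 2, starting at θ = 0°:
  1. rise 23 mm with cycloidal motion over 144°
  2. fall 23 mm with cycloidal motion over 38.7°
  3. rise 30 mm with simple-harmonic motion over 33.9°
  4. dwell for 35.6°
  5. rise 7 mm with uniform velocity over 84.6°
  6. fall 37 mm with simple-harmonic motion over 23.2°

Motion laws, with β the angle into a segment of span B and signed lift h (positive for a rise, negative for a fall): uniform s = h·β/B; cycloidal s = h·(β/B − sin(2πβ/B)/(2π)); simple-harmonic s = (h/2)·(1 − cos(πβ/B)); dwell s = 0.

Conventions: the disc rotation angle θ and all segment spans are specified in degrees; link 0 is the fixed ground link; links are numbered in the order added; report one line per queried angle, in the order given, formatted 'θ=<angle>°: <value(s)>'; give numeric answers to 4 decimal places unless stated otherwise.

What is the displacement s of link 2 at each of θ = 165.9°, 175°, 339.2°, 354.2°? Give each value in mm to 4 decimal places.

seg 1 [0°–144°] cycloidal, h=23: full span → s += 23 → s = 23.0000
seg 2 [144°–182.7°] cycloidal, h=-23: θ=165.9° here. β=21.9, B=38.7. -23·(0.5659 − sin(2π·0.5659)/(2π)) = -14.4881 → s = 8.5119
seg 2 [144°–182.7°] cycloidal, h=-23: θ=175° here. β=31, B=38.7. -23·(0.8010 − sin(2π·0.8010)/(2π)) = -21.8978 → s = 1.1022
seg 2 [144°–182.7°] cycloidal, h=-23: full span → s += -23 → s = 0.0000
seg 3 [182.7°–216.6°] simple-harmonic, h=30: full span → s += 30 → s = 30.0000
seg 4 [216.6°–252.2°] dwell: s stays 30.0000
seg 5 [252.2°–336.8°] uniform, h=7: full span → s += 7 → s = 37.0000
seg 6 [336.8°–360°] simple-harmonic, h=-37: θ=339.2° here. β=2.4, B=23.2. -37/2·(1 − cos(π·0.1034)) = -0.9684 → s = 36.0316
seg 6 [336.8°–360°] simple-harmonic, h=-37: θ=354.2° here. β=17.4, B=23.2. -37/2·(1 − cos(π·0.7500)) = -31.5815 → s = 5.4185

θ=165.9°: 8.5119
θ=175°: 1.1022
θ=339.2°: 36.0316
θ=354.2°: 5.4185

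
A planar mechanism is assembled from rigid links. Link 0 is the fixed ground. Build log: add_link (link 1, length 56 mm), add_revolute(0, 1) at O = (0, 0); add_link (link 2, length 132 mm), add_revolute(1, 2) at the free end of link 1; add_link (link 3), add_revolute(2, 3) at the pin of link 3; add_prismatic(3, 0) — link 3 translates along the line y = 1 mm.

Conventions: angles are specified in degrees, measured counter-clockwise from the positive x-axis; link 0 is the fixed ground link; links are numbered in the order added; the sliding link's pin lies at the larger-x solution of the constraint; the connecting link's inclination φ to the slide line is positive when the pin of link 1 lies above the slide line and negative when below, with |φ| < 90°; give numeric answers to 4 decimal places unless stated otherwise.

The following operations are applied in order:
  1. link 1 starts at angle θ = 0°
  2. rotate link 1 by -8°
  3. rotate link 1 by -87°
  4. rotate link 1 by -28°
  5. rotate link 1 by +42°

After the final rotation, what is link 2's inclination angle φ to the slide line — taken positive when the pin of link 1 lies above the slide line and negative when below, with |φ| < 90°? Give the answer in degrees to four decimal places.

geometry: r = 56 mm, L = 132 mm, e = 1 mm; θ starts at 0°
rotate link 1 by -8°: θ ← 0° -8° = -8°
rotate link 1 by -87°: θ ← -8° -87° = -95°
rotate link 1 by -28°: θ ← -95° -28° = -123°
rotate link 1 by +42°: θ ← -123° +42° = -81°
h = r sin θ − e = -55.310547 − 1 = -56.310547
sin φ = h / L = -56.310547 / 132 = -0.42659505
φ = arcsin(-0.42659505) = -25.251667°

-25.2517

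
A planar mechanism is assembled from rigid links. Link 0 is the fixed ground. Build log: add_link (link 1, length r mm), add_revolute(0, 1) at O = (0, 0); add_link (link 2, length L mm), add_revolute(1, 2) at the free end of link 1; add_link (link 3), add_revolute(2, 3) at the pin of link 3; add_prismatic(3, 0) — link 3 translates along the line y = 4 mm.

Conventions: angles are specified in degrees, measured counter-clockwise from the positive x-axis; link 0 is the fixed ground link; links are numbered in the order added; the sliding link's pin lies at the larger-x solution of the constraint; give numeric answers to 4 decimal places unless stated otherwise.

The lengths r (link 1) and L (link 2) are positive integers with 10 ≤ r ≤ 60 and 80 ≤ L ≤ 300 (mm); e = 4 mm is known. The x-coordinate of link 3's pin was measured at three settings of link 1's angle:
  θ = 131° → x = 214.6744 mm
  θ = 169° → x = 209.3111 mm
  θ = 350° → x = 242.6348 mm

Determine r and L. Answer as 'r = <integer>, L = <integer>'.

constraint per measurement: (x − r cos θ)² + (r sin θ − e)² = L²
subtracting the θ₁ and θ₂ equations cancels the r² and L² terms:
r = (x₁² − x₂²) / (2[(x₁cos θ₁ + e sin θ₁) − (x₂cos θ₂ + e sin θ₂)]) = 16.9998 → r = 17
L² = (x₁ − r cos θ₁)² + (r sin θ₁ − e)² = 51075.9862 → L = 226.0000 → L = 226
check at θ₃=350°: x = 242.6348 (printed 242.6348) ✓

r = 17, L = 226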